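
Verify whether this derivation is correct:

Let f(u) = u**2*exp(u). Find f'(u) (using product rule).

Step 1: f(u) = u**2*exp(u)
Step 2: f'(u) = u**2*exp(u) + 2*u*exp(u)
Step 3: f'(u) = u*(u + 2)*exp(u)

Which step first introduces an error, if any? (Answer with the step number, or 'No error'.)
No error

All steps in this derivation are correct.
The final answer f'(u) = u*(u + 2)*exp(u) is valid.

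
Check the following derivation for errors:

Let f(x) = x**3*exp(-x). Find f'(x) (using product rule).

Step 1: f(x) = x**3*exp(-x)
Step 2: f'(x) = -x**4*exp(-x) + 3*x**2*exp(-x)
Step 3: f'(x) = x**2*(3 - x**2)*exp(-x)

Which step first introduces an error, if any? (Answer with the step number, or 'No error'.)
Step 2

Step 2 is incorrect due to a wrong exponent.
The step shows: -x**4*exp(-x) + 3*x**2*exp(-x)
The correct value should be: -x**3*exp(-x) + 3*x**2*exp(-x)

Explanation: The exponent 3 on x was incorrectly written as 4: the term -x**3*exp(-x) was incorrectly written as -x**4*exp(-x)
The later steps are derived from this incorrect expression, so the error originates in Step 2.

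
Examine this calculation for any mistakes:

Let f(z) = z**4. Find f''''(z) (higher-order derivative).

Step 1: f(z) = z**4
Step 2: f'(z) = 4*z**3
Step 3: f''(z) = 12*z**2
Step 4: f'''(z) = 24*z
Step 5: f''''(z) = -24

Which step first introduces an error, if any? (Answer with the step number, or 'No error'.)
Step 5

Step 5 is incorrect due to a sign flip.
The step shows: -24
The correct value should be: 24

Explanation: The sign of the whole expression was flipped: the term 24 was incorrectly written as -24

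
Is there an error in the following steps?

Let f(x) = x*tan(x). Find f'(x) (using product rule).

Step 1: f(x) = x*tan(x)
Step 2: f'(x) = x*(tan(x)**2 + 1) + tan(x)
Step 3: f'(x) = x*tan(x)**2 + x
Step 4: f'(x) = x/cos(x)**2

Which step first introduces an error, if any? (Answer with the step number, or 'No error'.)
Step 3

Step 3 is incorrect due to a dropped term.
The step shows: x*tan(x)**2 + x
The correct value should be: x*tan(x)**2 + x + tan(x)

Explanation: A term was dropped: the term tan(x) was incorrectly omitted
The later steps are derived from this incorrect expression, so the error originates in Step 3.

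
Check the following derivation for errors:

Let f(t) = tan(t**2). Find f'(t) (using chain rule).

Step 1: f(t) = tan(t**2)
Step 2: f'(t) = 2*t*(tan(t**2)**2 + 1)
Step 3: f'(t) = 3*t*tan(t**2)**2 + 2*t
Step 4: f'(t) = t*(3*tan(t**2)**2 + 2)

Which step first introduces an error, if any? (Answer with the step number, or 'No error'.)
Step 3

Step 3 is incorrect due to a wrong coefficient.
The step shows: 3*t*tan(t**2)**2 + 2*t
The correct value should be: 2*t*tan(t**2)**2 + 2*t

Explanation: The coefficient 2 was incorrectly written as 3: the term 2*t*tan(t**2)**2 was incorrectly written as 3*t*tan(t**2)**2
The later steps are derived from this incorrect expression, so the error originates in Step 3.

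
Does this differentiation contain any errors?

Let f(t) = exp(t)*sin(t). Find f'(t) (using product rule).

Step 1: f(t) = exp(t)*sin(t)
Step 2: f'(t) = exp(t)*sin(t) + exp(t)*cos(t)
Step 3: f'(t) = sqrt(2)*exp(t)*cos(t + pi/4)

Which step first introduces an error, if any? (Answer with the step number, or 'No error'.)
Step 3

Step 3 is incorrect due to a wrong trig function.
The step shows: sqrt(2)*exp(t)*cos(t + pi/4)
The correct value should be: sqrt(2)*exp(t)*sin(t + pi/4)

Explanation: sin(t + pi/4) was incorrectly written as cos(t + pi/4): the term sqrt(2)*exp(t)*sin(t + pi/4) was incorrectly written as sqrt(2)*exp(t)*cos(t + pi/4)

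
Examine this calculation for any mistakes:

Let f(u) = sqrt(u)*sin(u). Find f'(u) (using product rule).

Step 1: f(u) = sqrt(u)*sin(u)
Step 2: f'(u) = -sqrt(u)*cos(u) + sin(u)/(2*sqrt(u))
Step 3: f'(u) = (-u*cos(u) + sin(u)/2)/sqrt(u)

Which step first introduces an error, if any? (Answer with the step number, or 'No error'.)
Step 2

Step 2 is incorrect due to a sign flip.
The step shows: -sqrt(u)*cos(u) + sin(u)/(2*sqrt(u))
The correct value should be: sqrt(u)*cos(u) + sin(u)/(2*sqrt(u))

Explanation: The sign of one term was flipped: the term sqrt(u)*cos(u) was incorrectly written as -sqrt(u)*cos(u)
The later steps are derived from this incorrect expression, so the error originates in Step 2.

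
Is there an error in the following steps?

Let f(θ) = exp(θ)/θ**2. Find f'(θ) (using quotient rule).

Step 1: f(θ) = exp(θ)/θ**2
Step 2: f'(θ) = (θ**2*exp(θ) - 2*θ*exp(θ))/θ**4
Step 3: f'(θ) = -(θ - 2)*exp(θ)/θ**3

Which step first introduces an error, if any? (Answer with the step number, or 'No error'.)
Step 3

Step 3 is incorrect due to a sign flip.
The step shows: -(θ - 2)*exp(θ)/θ**3
The correct value should be: (θ - 2)*exp(θ)/θ**3

Explanation: The sign of the whole expression was flipped: the term (θ - 2)*exp(θ)/θ**3 was incorrectly written as -(θ - 2)*exp(θ)/θ**3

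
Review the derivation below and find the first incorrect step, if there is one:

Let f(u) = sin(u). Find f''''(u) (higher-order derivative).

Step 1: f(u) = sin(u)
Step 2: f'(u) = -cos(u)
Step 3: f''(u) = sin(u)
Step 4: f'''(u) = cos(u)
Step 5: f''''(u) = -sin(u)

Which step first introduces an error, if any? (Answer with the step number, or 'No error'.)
Step 2

Step 2 is incorrect due to a sign flip.
The step shows: -cos(u)
The correct value should be: cos(u)

Explanation: The sign of the whole expression was flipped: the term cos(u) was incorrectly written as -cos(u)
The later steps are derived from this incorrect expression, so the error originates in Step 2.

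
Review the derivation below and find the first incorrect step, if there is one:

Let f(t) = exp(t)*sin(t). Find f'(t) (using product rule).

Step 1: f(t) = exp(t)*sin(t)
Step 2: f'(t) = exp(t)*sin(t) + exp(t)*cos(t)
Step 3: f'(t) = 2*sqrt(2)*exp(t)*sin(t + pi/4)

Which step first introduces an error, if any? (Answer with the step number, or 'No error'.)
Step 3

Step 3 is incorrect due to a wrong exponent.
The step shows: 2*sqrt(2)*exp(t)*sin(t + pi/4)
The correct value should be: sqrt(2)*exp(t)*sin(t + pi/4)

Explanation: The exponent 1/2 on 2 was incorrectly written as 3/2: the term sqrt(2)*exp(t)*sin(t + pi/4) was incorrectly written as 2*sqrt(2)*exp(t)*sin(t + pi/4)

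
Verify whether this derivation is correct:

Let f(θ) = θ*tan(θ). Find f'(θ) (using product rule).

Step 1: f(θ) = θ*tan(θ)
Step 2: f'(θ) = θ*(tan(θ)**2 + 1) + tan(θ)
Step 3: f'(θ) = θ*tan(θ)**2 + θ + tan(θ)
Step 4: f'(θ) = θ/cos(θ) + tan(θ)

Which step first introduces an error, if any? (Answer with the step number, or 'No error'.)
Step 4

Step 4 is incorrect due to a wrong exponent.
The step shows: θ/cos(θ) + tan(θ)
The correct value should be: θ/cos(θ)**2 + tan(θ)

Explanation: The exponent -2 on cos(θ) was incorrectly written as -1: the term θ/cos(θ)**2 was incorrectly written as θ/cos(θ)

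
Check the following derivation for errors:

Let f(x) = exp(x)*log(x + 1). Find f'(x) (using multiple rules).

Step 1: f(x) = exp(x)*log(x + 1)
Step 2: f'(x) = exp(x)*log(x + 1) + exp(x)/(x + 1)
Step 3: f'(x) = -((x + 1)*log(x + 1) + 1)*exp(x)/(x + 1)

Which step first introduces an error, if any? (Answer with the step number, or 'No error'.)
Step 3

Step 3 is incorrect due to a sign flip.
The step shows: -((x + 1)*log(x + 1) + 1)*exp(x)/(x + 1)
The correct value should be: ((x + 1)*log(x + 1) + 1)*exp(x)/(x + 1)

Explanation: The sign of the whole expression was flipped: the term ((x + 1)*log(x + 1) + 1)*exp(x)/(x + 1) was incorrectly written as -((x + 1)*log(x + 1) + 1)*exp(x)/(x + 1)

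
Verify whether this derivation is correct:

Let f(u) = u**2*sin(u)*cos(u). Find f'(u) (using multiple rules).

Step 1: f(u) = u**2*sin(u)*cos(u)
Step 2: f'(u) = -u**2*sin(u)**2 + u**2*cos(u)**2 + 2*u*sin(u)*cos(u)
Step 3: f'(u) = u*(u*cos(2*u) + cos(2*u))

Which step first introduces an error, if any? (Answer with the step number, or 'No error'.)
Step 3

Step 3 is incorrect due to a wrong trig function.
The step shows: u*(u*cos(2*u) + cos(2*u))
The correct value should be: u*(u*cos(2*u) + sin(2*u))

Explanation: sin(2*u) was incorrectly written as cos(2*u): the term u*(u*cos(2*u) + sin(2*u)) was incorrectly written as u*(u*cos(2*u) + cos(2*u))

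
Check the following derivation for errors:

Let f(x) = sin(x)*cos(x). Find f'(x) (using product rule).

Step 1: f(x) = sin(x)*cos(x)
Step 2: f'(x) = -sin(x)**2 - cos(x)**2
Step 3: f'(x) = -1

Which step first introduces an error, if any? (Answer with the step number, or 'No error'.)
Step 2

Step 2 is incorrect due to a sign flip.
The step shows: -sin(x)**2 - cos(x)**2
The correct value should be: -sin(x)**2 + cos(x)**2

Explanation: The sign of one term was flipped: the term cos(x)**2 was incorrectly written as -cos(x)**2
The later steps are derived from this incorrect expression, so the error originates in Step 2.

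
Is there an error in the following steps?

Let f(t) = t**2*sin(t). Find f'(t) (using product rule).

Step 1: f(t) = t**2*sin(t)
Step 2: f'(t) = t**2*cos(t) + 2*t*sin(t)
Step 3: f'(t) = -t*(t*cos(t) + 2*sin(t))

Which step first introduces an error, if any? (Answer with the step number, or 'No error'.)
Step 3

Step 3 is incorrect due to a sign flip.
The step shows: -t*(t*cos(t) + 2*sin(t))
The correct value should be: t*(t*cos(t) + 2*sin(t))

Explanation: The sign of the whole expression was flipped: the term t*(t*cos(t) + 2*sin(t)) was incorrectly written as -t*(t*cos(t) + 2*sin(t))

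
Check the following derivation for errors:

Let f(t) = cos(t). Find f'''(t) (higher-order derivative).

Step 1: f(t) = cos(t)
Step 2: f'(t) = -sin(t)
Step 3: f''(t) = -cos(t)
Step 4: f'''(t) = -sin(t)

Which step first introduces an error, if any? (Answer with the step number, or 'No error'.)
Step 4

Step 4 is incorrect due to a sign flip.
The step shows: -sin(t)
The correct value should be: sin(t)

Explanation: The sign of the whole expression was flipped: the term sin(t) was incorrectly written as -sin(t)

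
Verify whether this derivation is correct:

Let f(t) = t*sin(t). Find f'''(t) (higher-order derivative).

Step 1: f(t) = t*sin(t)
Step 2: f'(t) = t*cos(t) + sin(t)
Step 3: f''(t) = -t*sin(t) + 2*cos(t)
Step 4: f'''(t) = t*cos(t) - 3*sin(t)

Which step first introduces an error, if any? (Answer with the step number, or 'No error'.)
Step 4

Step 4 is incorrect due to a sign flip.
The step shows: t*cos(t) - 3*sin(t)
The correct value should be: -t*cos(t) - 3*sin(t)

Explanation: The sign of one term was flipped: the term -t*cos(t) was incorrectly written as t*cos(t)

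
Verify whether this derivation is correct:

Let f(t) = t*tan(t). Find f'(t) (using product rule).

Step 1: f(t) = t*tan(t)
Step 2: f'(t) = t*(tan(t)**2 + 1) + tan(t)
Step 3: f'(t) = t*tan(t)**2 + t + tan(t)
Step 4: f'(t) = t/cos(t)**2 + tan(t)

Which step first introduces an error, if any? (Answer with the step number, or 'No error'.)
No error

All steps in this derivation are correct.
The final answer f'(t) = t/cos(t)**2 + tan(t) is valid.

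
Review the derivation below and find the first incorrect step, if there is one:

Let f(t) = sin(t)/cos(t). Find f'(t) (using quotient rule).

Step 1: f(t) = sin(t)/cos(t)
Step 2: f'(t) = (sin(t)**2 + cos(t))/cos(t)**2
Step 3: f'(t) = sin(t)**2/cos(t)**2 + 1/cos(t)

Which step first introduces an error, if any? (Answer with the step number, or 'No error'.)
Step 2

Step 2 is incorrect due to a wrong exponent.
The step shows: (sin(t)**2 + cos(t))/cos(t)**2
The correct value should be: (sin(t)**2 + cos(t)**2)/cos(t)**2

Explanation: The exponent 2 on cos(t) was incorrectly written as 1: the term (sin(t)**2 + cos(t)**2)/cos(t)**2 was incorrectly written as (sin(t)**2 + cos(t))/cos(t)**2
The later steps are derived from this incorrect expression, so the error originates in Step 2.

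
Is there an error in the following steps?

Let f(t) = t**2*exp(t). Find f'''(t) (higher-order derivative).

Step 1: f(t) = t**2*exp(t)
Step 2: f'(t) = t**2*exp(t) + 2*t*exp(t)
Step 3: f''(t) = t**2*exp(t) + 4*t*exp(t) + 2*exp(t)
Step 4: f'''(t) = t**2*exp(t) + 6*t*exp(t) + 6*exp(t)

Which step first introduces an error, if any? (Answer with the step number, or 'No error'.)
No error

All steps in this derivation are correct.
The final answer f'''(t) = t**2*exp(t) + 6*t*exp(t) + 6*exp(t) is valid.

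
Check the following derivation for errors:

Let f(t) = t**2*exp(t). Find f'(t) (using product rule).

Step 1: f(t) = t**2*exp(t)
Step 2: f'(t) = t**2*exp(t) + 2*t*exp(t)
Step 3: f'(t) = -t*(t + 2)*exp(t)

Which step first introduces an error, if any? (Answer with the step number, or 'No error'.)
Step 3

Step 3 is incorrect due to a sign flip.
The step shows: -t*(t + 2)*exp(t)
The correct value should be: t*(t + 2)*exp(t)

Explanation: The sign of the whole expression was flipped: the term t*(t + 2)*exp(t) was incorrectly written as -t*(t + 2)*exp(t)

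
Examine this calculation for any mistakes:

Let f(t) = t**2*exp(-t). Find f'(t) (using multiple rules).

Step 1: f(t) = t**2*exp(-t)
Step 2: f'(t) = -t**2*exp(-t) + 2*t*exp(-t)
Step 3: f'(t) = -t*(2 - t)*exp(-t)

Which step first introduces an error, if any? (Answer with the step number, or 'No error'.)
Step 3

Step 3 is incorrect due to a sign flip.
The step shows: -t*(2 - t)*exp(-t)
The correct value should be: t*(2 - t)*exp(-t)

Explanation: The sign of the whole expression was flipped: the term t*(2 - t)*exp(-t) was incorrectly written as -t*(2 - t)*exp(-t)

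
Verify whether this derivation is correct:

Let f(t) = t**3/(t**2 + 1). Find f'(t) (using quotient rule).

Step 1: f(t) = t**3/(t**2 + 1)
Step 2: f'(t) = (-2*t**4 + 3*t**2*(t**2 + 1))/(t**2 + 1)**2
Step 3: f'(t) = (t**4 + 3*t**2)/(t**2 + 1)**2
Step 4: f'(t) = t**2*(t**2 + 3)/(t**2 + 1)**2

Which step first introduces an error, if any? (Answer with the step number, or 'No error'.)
No error

All steps in this derivation are correct.
The final answer f'(t) = t**2*(t**2 + 3)/(t**2 + 1)**2 is valid.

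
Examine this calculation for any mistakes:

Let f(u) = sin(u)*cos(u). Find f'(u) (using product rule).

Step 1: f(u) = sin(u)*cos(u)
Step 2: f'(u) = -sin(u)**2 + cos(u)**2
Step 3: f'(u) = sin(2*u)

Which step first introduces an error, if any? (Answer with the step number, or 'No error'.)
Step 3

Step 3 is incorrect due to a wrong trig function.
The step shows: sin(2*u)
The correct value should be: cos(2*u)

Explanation: cos(2*u) was incorrectly written as sin(2*u): the term cos(2*u) was incorrectly written as sin(2*u)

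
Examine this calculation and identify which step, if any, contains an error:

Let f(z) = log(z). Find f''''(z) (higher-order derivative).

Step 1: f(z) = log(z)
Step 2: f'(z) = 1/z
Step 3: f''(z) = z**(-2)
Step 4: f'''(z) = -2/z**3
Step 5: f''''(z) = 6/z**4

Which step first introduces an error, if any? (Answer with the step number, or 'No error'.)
Step 3

Step 3 is incorrect due to a sign flip.
The step shows: z**(-2)
The correct value should be: -1/z**2

Explanation: The sign of the whole expression was flipped: the term -1/z**2 was incorrectly written as z**(-2)
The later steps are derived from this incorrect expression, so the error originates in Step 3.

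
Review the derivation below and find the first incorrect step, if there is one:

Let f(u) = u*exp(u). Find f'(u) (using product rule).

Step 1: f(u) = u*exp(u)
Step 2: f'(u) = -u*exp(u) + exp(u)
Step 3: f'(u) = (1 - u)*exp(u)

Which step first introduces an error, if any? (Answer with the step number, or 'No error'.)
Step 2

Step 2 is incorrect due to a sign flip.
The step shows: -u*exp(u) + exp(u)
The correct value should be: u*exp(u) + exp(u)

Explanation: The sign of one term was flipped: the term u*exp(u) was incorrectly written as -u*exp(u)
The later steps are derived from this incorrect expression, so the error originates in Step 2.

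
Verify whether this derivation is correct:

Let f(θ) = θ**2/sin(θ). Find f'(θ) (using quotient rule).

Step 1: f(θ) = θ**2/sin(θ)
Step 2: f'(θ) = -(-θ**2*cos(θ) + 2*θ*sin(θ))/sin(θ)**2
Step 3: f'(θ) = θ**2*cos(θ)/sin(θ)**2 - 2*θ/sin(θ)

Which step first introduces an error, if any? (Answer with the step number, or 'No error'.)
Step 2

Step 2 is incorrect due to a sign flip.
The step shows: -(-θ**2*cos(θ) + 2*θ*sin(θ))/sin(θ)**2
The correct value should be: (-θ**2*cos(θ) + 2*θ*sin(θ))/sin(θ)**2

Explanation: The sign of the whole expression was flipped: the term (-θ**2*cos(θ) + 2*θ*sin(θ))/sin(θ)**2 was incorrectly written as -(-θ**2*cos(θ) + 2*θ*sin(θ))/sin(θ)**2
The later steps are derived from this incorrect expression, so the error originates in Step 2.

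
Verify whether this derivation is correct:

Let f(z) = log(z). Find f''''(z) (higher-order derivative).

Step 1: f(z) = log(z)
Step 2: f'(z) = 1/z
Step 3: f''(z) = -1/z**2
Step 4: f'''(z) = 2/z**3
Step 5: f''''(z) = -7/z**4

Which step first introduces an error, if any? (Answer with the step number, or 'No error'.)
Step 5

Step 5 is incorrect due to a wrong coefficient.
The step shows: -7/z**4
The correct value should be: -6/z**4

Explanation: The coefficient -6 was incorrectly written as -7: the term -6/z**4 was incorrectly written as -7/z**4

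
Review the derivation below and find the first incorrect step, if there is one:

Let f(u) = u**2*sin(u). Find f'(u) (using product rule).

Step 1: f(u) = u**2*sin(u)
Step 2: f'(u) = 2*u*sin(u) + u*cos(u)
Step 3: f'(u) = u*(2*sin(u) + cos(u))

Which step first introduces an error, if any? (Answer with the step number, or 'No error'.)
Step 2

Step 2 is incorrect due to a wrong exponent.
The step shows: 2*u*sin(u) + u*cos(u)
The correct value should be: u**2*cos(u) + 2*u*sin(u)

Explanation: The exponent 2 on u was incorrectly written as 1: the term u**2*cos(u) was incorrectly written as u*cos(u)
The later steps are derived from this incorrect expression, so the error originates in Step 2.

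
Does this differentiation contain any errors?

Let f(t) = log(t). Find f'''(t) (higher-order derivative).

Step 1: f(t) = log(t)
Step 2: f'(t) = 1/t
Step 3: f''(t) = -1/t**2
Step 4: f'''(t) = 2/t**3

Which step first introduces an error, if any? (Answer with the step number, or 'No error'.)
No error

All steps in this derivation are correct.
The final answer f'''(t) = 2/t**3 is valid.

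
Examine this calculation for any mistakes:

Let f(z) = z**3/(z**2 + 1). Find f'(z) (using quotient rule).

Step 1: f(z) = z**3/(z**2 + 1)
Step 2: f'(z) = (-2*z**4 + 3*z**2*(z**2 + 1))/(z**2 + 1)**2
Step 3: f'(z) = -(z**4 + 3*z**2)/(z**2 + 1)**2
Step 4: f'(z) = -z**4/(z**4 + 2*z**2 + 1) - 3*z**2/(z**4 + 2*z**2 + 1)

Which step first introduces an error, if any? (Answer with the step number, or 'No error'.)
Step 3

Step 3 is incorrect due to a sign flip.
The step shows: -(z**4 + 3*z**2)/(z**2 + 1)**2
The correct value should be: (z**4 + 3*z**2)/(z**2 + 1)**2

Explanation: The sign of the whole expression was flipped: the term (z**4 + 3*z**2)/(z**2 + 1)**2 was incorrectly written as -(z**4 + 3*z**2)/(z**2 + 1)**2
The later steps are derived from this incorrect expression, so the error originates in Step 3.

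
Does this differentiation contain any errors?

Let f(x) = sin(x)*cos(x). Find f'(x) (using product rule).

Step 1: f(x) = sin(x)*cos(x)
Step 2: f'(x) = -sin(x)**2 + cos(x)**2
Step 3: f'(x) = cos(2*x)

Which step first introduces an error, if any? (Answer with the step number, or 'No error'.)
No error

All steps in this derivation are correct.
The final answer f'(x) = cos(2*x) is valid.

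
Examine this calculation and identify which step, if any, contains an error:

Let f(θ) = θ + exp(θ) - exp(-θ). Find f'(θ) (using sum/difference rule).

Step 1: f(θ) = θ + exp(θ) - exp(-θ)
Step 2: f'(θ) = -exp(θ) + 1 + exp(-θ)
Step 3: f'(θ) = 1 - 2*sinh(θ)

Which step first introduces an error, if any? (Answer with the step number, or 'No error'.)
Step 2

Step 2 is incorrect due to a sign flip.
The step shows: -exp(θ) + 1 + exp(-θ)
The correct value should be: exp(θ) + 1 + exp(-θ)

Explanation: The sign of one term was flipped: the term exp(θ) was incorrectly written as -exp(θ)
The later steps are derived from this incorrect expression, so the error originates in Step 2.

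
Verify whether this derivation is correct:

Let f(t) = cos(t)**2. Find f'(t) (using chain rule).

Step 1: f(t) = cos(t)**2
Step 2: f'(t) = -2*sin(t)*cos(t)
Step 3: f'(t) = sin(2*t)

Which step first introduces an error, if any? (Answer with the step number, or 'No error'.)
Step 3

Step 3 is incorrect due to a sign flip.
The step shows: sin(2*t)
The correct value should be: -sin(2*t)

Explanation: The sign of the whole expression was flipped: the term -sin(2*t) was incorrectly written as sin(2*t)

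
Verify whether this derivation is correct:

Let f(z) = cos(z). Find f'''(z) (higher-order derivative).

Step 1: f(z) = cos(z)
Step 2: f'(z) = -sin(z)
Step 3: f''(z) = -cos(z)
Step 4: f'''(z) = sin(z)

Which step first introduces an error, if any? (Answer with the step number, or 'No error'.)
No error

All steps in this derivation are correct.
The final answer f'''(z) = sin(z) is valid.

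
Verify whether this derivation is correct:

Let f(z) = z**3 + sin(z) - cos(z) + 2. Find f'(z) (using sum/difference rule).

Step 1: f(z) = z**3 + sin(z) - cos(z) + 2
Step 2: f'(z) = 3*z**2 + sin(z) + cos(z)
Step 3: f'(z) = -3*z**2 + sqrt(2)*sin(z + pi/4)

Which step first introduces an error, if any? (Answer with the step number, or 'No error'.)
Step 3

Step 3 is incorrect due to a sign flip.
The step shows: -3*z**2 + sqrt(2)*sin(z + pi/4)
The correct value should be: 3*z**2 + sqrt(2)*sin(z + pi/4)

Explanation: The sign of one term was flipped: the term 3*z**2 was incorrectly written as -3*z**2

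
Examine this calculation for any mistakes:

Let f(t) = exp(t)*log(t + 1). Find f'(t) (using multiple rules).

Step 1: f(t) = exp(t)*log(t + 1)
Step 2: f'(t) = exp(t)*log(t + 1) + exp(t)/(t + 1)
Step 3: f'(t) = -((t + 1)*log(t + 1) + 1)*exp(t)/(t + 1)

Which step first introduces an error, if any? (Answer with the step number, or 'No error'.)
Step 3

Step 3 is incorrect due to a sign flip.
The step shows: -((t + 1)*log(t + 1) + 1)*exp(t)/(t + 1)
The correct value should be: ((t + 1)*log(t + 1) + 1)*exp(t)/(t + 1)

Explanation: The sign of the whole expression was flipped: the term ((t + 1)*log(t + 1) + 1)*exp(t)/(t + 1) was incorrectly written as -((t + 1)*log(t + 1) + 1)*exp(t)/(t + 1)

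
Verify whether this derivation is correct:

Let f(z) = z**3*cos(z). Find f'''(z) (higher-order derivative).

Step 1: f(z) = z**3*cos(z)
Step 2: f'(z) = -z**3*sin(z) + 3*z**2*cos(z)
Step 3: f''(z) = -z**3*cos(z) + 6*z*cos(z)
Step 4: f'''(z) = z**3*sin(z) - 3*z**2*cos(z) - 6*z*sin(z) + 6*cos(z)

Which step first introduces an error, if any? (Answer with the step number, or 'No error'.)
Step 3

Step 3 is incorrect due to a dropped term.
The step shows: -z**3*cos(z) + 6*z*cos(z)
The correct value should be: -z**3*cos(z) - 6*z**2*sin(z) + 6*z*cos(z)

Explanation: A term was dropped: the term -6*z**2*sin(z) was incorrectly omitted
The later steps are derived from this incorrect expression, so the error originates in Step 3.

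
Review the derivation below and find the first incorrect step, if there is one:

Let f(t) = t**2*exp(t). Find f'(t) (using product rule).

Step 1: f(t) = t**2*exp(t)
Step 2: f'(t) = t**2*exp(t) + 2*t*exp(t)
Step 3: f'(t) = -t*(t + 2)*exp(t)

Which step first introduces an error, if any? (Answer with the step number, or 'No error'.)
Step 3

Step 3 is incorrect due to a sign flip.
The step shows: -t*(t + 2)*exp(t)
The correct value should be: t*(t + 2)*exp(t)

Explanation: The sign of the whole expression was flipped: the term t*(t + 2)*exp(t) was incorrectly written as -t*(t + 2)*exp(t)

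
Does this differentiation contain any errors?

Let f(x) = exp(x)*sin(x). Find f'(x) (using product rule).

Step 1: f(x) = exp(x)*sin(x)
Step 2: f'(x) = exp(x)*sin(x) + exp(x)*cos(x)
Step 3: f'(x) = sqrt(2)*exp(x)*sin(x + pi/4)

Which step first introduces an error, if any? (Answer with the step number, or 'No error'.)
No error

All steps in this derivation are correct.
The final answer f'(x) = sqrt(2)*exp(x)*sin(x + pi/4) is valid.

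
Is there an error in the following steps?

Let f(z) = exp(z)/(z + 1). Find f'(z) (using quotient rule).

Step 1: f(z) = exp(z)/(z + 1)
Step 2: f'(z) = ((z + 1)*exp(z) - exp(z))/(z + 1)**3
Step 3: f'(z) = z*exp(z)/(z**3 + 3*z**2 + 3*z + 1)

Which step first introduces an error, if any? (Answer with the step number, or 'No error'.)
Step 2

Step 2 is incorrect due to a wrong exponent.
The step shows: ((z + 1)*exp(z) - exp(z))/(z + 1)**3
The correct value should be: ((z + 1)*exp(z) - exp(z))/(z + 1)**2

Explanation: The exponent -2 on z + 1 was incorrectly written as -3: the term ((z + 1)*exp(z) - exp(z))/(z + 1)**2 was incorrectly written as ((z + 1)*exp(z) - exp(z))/(z + 1)**3
The later steps are derived from this incorrect expression, so the error originates in Step 2.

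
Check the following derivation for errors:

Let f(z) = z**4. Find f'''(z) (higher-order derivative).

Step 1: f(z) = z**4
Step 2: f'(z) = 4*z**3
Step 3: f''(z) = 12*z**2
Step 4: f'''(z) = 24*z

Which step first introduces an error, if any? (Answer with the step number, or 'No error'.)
No error

All steps in this derivation are correct.
The final answer f'''(z) = 24*z is valid.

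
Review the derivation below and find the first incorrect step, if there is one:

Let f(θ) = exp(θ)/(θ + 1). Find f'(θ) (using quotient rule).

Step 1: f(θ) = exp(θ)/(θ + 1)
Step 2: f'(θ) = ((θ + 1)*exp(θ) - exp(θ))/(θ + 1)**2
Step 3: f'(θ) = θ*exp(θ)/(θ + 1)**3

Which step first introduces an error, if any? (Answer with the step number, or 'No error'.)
Step 3

Step 3 is incorrect due to a wrong exponent.
The step shows: θ*exp(θ)/(θ + 1)**3
The correct value should be: θ*exp(θ)/(θ + 1)**2

Explanation: The exponent -2 on θ + 1 was incorrectly written as -3: the term θ*exp(θ)/(θ + 1)**2 was incorrectly written as θ*exp(θ)/(θ + 1)**3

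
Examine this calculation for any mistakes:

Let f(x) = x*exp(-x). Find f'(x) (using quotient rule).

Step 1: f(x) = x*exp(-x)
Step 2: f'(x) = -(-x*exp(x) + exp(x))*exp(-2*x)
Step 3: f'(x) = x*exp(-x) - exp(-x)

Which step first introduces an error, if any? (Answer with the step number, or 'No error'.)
Step 2

Step 2 is incorrect due to a sign flip.
The step shows: -(-x*exp(x) + exp(x))*exp(-2*x)
The correct value should be: (-x*exp(x) + exp(x))*exp(-2*x)

Explanation: The sign of the whole expression was flipped: the term (-x*exp(x) + exp(x))*exp(-2*x) was incorrectly written as -(-x*exp(x) + exp(x))*exp(-2*x)
The later steps are derived from this incorrect expression, so the error originates in Step 2.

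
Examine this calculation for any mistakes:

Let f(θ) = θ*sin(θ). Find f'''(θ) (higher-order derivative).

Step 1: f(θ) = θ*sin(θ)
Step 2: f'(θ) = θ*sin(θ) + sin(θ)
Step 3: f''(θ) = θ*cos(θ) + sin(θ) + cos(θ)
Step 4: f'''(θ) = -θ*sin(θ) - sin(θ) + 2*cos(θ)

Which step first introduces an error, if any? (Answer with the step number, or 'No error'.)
Step 2

Step 2 is incorrect due to a wrong trig function.
The step shows: θ*sin(θ) + sin(θ)
The correct value should be: θ*cos(θ) + sin(θ)

Explanation: cos(θ) was incorrectly written as sin(θ): the term θ*cos(θ) was incorrectly written as θ*sin(θ)
The later steps are derived from this incorrect expression, so the error originates in Step 2.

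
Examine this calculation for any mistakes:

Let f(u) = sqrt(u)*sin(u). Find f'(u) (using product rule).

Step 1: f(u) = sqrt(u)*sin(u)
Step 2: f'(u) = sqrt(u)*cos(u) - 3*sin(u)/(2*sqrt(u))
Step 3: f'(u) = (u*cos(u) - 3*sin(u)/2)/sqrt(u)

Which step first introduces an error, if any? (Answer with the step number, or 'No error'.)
Step 2

Step 2 is incorrect due to a wrong coefficient.
The step shows: sqrt(u)*cos(u) - 3*sin(u)/(2*sqrt(u))
The correct value should be: sqrt(u)*cos(u) + sin(u)/(2*sqrt(u))

Explanation: The coefficient 1/2 was incorrectly written as -3/2: the term sin(u)/(2*sqrt(u)) was incorrectly written as -3*sin(u)/(2*sqrt(u))
The later steps are derived from this incorrect expression, so the error originates in Step 2.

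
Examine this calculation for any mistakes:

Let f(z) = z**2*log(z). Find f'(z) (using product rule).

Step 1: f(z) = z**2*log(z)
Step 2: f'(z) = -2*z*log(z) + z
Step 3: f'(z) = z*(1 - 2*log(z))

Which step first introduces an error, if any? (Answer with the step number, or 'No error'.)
Step 2

Step 2 is incorrect due to a sign flip.
The step shows: -2*z*log(z) + z
The correct value should be: 2*z*log(z) + z

Explanation: The sign of one term was flipped: the term 2*z*log(z) was incorrectly written as -2*z*log(z)
The later steps are derived from this incorrect expression, so the error originates in Step 2.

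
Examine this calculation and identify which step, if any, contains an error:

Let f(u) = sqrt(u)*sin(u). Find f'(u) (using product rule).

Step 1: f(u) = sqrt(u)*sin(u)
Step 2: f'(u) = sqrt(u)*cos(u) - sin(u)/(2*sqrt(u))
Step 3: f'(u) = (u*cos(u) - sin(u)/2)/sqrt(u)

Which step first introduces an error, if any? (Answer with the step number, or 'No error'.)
Step 2

Step 2 is incorrect due to a sign flip.
The step shows: sqrt(u)*cos(u) - sin(u)/(2*sqrt(u))
The correct value should be: sqrt(u)*cos(u) + sin(u)/(2*sqrt(u))

Explanation: The sign of one term was flipped: the term sin(u)/(2*sqrt(u)) was incorrectly written as -sin(u)/(2*sqrt(u))
The later steps are derived from this incorrect expression, so the error originates in Step 2.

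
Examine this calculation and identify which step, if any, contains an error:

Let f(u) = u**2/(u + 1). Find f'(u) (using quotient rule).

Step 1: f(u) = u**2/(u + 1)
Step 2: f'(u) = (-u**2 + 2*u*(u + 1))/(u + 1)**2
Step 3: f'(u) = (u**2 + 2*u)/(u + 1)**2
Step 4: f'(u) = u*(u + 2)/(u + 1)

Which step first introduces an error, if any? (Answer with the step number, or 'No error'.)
Step 4

Step 4 is incorrect due to a wrong exponent.
The step shows: u*(u + 2)/(u + 1)
The correct value should be: u*(u + 2)/(u + 1)**2

Explanation: The exponent -2 on u + 1 was incorrectly written as -1: the term u*(u + 2)/(u + 1)**2 was incorrectly written as u*(u + 2)/(u + 1)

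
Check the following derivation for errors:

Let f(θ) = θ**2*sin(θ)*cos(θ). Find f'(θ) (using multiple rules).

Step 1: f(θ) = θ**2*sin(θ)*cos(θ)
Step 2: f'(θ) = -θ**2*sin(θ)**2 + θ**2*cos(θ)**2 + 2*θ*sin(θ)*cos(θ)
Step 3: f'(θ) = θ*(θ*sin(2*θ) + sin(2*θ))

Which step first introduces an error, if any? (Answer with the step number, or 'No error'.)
Step 3

Step 3 is incorrect due to a wrong trig function.
The step shows: θ*(θ*sin(2*θ) + sin(2*θ))
The correct value should be: θ*(θ*cos(2*θ) + sin(2*θ))

Explanation: cos(2*θ) was incorrectly written as sin(2*θ): the term θ*(θ*cos(2*θ) + sin(2*θ)) was incorrectly written as θ*(θ*sin(2*θ) + sin(2*θ))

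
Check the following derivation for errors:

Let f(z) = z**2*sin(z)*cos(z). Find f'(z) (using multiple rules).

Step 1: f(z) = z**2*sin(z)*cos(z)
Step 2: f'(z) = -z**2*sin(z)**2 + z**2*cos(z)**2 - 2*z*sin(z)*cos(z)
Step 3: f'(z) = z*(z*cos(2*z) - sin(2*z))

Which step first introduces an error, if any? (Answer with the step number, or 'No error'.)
Step 2

Step 2 is incorrect due to a sign flip.
The step shows: -z**2*sin(z)**2 + z**2*cos(z)**2 - 2*z*sin(z)*cos(z)
The correct value should be: -z**2*sin(z)**2 + z**2*cos(z)**2 + 2*z*sin(z)*cos(z)

Explanation: The sign of one term was flipped: the term 2*z*sin(z)*cos(z) was incorrectly written as -2*z*sin(z)*cos(z)
The later steps are derived from this incorrect expression, so the error originates in Step 2.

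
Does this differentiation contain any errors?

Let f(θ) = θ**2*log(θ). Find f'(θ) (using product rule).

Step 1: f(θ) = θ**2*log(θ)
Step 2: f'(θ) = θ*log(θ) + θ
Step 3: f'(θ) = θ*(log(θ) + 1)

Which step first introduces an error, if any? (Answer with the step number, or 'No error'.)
Step 2

Step 2 is incorrect due to a wrong coefficient.
The step shows: θ*log(θ) + θ
The correct value should be: 2*θ*log(θ) + θ

Explanation: The coefficient 2 was incorrectly written as 1: the term 2*θ*log(θ) was incorrectly written as θ*log(θ)
The later steps are derived from this incorrect expression, so the error originates in Step 2.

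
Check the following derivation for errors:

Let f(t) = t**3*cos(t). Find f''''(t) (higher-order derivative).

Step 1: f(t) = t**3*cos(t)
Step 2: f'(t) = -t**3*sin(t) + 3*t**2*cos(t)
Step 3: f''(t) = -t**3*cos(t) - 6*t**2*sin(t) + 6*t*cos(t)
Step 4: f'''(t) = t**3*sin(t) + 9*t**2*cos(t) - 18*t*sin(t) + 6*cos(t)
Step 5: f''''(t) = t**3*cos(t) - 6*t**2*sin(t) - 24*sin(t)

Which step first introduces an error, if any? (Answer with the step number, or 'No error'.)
Step 4

Step 4 is incorrect due to a sign flip.
The step shows: t**3*sin(t) + 9*t**2*cos(t) - 18*t*sin(t) + 6*cos(t)
The correct value should be: t**3*sin(t) - 9*t**2*cos(t) - 18*t*sin(t) + 6*cos(t)

Explanation: The sign of one term was flipped: the term -9*t**2*cos(t) was incorrectly written as 9*t**2*cos(t)
The later steps are derived from this incorrect expression, so the error originates in Step 4.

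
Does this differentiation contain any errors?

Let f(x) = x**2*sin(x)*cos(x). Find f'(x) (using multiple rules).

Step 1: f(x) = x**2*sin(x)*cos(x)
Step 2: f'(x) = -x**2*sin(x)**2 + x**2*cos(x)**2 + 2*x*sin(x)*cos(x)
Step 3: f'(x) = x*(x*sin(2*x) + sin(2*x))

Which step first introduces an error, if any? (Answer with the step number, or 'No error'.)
Step 3

Step 3 is incorrect due to a wrong trig function.
The step shows: x*(x*sin(2*x) + sin(2*x))
The correct value should be: x*(x*cos(2*x) + sin(2*x))

Explanation: cos(2*x) was incorrectly written as sin(2*x): the term x*(x*cos(2*x) + sin(2*x)) was incorrectly written as x*(x*sin(2*x) + sin(2*x))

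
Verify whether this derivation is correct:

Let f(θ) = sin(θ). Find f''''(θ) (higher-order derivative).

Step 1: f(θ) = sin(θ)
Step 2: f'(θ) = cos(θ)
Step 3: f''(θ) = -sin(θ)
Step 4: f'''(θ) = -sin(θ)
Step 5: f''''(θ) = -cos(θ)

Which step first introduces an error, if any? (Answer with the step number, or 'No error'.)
Step 4

Step 4 is incorrect due to a wrong trig function.
The step shows: -sin(θ)
The correct value should be: -cos(θ)

Explanation: cos(θ) was incorrectly written as sin(θ): the term -cos(θ) was incorrectly written as -sin(θ)
The later steps are derived from this incorrect expression, so the error originates in Step 4.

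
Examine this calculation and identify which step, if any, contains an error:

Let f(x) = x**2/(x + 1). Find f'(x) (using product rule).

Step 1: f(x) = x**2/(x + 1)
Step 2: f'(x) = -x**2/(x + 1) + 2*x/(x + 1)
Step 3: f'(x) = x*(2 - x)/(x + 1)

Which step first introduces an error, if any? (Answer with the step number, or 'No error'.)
Step 2

Step 2 is incorrect due to a wrong exponent.
The step shows: -x**2/(x + 1) + 2*x/(x + 1)
The correct value should be: -x**2/(x + 1)**2 + 2*x/(x + 1)

Explanation: The exponent -2 on x + 1 was incorrectly written as -1: the term -x**2/(x + 1)**2 was incorrectly written as -x**2/(x + 1)
The later steps are derived from this incorrect expression, so the error originates in Step 2.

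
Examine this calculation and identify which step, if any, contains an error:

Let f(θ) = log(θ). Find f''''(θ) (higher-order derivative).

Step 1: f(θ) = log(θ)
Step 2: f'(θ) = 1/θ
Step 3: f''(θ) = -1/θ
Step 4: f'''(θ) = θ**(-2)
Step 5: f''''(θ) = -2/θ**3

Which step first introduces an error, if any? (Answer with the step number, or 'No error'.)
Step 3

Step 3 is incorrect due to a wrong exponent.
The step shows: -1/θ
The correct value should be: -1/θ**2

Explanation: The exponent -2 on θ was incorrectly written as -1: the term -1/θ**2 was incorrectly written as -1/θ
The later steps are derived from this incorrect expression, so the error originates in Step 3.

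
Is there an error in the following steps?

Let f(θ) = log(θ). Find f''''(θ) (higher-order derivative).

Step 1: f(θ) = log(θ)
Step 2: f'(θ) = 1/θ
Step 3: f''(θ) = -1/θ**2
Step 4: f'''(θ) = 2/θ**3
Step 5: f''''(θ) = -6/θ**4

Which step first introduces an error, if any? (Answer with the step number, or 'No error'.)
No error

All steps in this derivation are correct.
The final answer f''''(θ) = -6/θ**4 is valid.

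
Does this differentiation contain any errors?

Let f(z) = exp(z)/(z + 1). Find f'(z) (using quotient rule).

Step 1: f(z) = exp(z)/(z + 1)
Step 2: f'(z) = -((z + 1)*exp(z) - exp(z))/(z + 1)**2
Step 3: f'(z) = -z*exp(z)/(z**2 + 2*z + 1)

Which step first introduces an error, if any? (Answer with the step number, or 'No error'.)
Step 2

Step 2 is incorrect due to a sign flip.
The step shows: -((z + 1)*exp(z) - exp(z))/(z + 1)**2
The correct value should be: ((z + 1)*exp(z) - exp(z))/(z + 1)**2

Explanation: The sign of the whole expression was flipped: the term ((z + 1)*exp(z) - exp(z))/(z + 1)**2 was incorrectly written as -((z + 1)*exp(z) - exp(z))/(z + 1)**2
The later steps are derived from this incorrect expression, so the error originates in Step 2.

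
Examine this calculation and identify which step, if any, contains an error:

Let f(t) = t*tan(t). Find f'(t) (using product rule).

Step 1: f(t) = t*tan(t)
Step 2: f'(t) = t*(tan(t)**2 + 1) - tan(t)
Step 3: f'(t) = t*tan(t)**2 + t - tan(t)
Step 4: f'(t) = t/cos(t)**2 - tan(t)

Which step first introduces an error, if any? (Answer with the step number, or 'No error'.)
Step 2

Step 2 is incorrect due to a sign flip.
The step shows: t*(tan(t)**2 + 1) - tan(t)
The correct value should be: t*(tan(t)**2 + 1) + tan(t)

Explanation: The sign of one term was flipped: the term tan(t) was incorrectly written as -tan(t)
The later steps are derived from this incorrect expression, so the error originates in Step 2.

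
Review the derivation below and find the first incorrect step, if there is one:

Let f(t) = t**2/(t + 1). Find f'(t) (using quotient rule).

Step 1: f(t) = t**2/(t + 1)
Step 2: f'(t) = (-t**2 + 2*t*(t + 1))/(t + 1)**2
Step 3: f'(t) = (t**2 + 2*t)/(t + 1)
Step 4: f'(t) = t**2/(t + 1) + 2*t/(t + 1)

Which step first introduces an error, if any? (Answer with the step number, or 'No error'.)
Step 3

Step 3 is incorrect due to a wrong exponent.
The step shows: (t**2 + 2*t)/(t + 1)
The correct value should be: (t**2 + 2*t)/(t + 1)**2

Explanation: The exponent -2 on t + 1 was incorrectly written as -1: the term (t**2 + 2*t)/(t + 1)**2 was incorrectly written as (t**2 + 2*t)/(t + 1)
The later steps are derived from this incorrect expression, so the error originates in Step 3.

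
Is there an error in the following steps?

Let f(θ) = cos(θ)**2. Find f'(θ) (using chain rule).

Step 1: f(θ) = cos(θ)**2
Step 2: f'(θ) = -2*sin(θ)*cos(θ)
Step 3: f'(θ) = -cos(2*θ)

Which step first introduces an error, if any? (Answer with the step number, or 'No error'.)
Step 3

Step 3 is incorrect due to a wrong trig function.
The step shows: -cos(2*θ)
The correct value should be: -sin(2*θ)

Explanation: sin(2*θ) was incorrectly written as cos(2*θ): the term -sin(2*θ) was incorrectly written as -cos(2*θ)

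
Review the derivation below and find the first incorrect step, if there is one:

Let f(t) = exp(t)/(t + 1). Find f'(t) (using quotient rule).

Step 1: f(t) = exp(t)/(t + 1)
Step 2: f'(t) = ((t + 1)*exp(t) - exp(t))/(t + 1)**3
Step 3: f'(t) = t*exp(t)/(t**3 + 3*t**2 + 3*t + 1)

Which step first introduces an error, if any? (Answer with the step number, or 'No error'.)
Step 2

Step 2 is incorrect due to a wrong exponent.
The step shows: ((t + 1)*exp(t) - exp(t))/(t + 1)**3
The correct value should be: ((t + 1)*exp(t) - exp(t))/(t + 1)**2

Explanation: The exponent -2 on t + 1 was incorrectly written as -3: the term ((t + 1)*exp(t) - exp(t))/(t + 1)**2 was incorrectly written as ((t + 1)*exp(t) - exp(t))/(t + 1)**3
The later steps are derived from this incorrect expression, so the error originates in Step 2.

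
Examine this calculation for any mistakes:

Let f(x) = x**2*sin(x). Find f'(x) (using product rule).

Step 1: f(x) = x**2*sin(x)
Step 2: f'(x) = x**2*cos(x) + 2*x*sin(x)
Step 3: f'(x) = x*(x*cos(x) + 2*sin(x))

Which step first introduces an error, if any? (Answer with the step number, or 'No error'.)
No error

All steps in this derivation are correct.
The final answer f'(x) = x*(x*cos(x) + 2*sin(x)) is valid.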